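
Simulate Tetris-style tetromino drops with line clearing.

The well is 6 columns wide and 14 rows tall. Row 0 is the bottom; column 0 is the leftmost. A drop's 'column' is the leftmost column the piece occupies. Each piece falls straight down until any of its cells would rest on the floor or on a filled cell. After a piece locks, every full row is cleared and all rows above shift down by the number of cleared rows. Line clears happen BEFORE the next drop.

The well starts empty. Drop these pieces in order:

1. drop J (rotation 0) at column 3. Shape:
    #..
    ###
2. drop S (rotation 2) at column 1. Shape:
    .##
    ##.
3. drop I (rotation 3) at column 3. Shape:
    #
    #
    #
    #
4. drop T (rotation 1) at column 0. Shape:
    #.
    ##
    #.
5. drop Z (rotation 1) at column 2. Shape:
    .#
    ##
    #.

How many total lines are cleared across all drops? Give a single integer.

Drop 1: J rot0 at col 3 lands with bottom-row=0; cleared 0 line(s) (total 0); column heights now [0 0 0 2 1 1], max=2
Drop 2: S rot2 at col 1 lands with bottom-row=1; cleared 0 line(s) (total 0); column heights now [0 2 3 3 1 1], max=3
Drop 3: I rot3 at col 3 lands with bottom-row=3; cleared 0 line(s) (total 0); column heights now [0 2 3 7 1 1], max=7
Drop 4: T rot1 at col 0 lands with bottom-row=1; cleared 0 line(s) (total 0); column heights now [4 3 3 7 1 1], max=7
Drop 5: Z rot1 at col 2 lands with bottom-row=6; cleared 0 line(s) (total 0); column heights now [4 3 8 9 1 1], max=9

Answer: 0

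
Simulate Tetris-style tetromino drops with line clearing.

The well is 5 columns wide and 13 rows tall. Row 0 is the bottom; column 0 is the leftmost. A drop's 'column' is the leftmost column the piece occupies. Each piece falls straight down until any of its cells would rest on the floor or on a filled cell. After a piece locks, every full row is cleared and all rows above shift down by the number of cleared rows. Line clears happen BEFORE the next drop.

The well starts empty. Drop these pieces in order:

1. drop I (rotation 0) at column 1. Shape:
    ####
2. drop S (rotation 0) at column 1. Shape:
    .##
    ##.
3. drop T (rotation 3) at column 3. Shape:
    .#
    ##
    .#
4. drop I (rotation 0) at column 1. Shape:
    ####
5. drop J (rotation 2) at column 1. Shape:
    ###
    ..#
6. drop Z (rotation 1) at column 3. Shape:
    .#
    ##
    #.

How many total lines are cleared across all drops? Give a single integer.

Drop 1: I rot0 at col 1 lands with bottom-row=0; cleared 0 line(s) (total 0); column heights now [0 1 1 1 1], max=1
Drop 2: S rot0 at col 1 lands with bottom-row=1; cleared 0 line(s) (total 0); column heights now [0 2 3 3 1], max=3
Drop 3: T rot3 at col 3 lands with bottom-row=2; cleared 0 line(s) (total 0); column heights now [0 2 3 4 5], max=5
Drop 4: I rot0 at col 1 lands with bottom-row=5; cleared 0 line(s) (total 0); column heights now [0 6 6 6 6], max=6
Drop 5: J rot2 at col 1 lands with bottom-row=6; cleared 0 line(s) (total 0); column heights now [0 8 8 8 6], max=8
Drop 6: Z rot1 at col 3 lands with bottom-row=8; cleared 0 line(s) (total 0); column heights now [0 8 8 10 11], max=11

Answer: 0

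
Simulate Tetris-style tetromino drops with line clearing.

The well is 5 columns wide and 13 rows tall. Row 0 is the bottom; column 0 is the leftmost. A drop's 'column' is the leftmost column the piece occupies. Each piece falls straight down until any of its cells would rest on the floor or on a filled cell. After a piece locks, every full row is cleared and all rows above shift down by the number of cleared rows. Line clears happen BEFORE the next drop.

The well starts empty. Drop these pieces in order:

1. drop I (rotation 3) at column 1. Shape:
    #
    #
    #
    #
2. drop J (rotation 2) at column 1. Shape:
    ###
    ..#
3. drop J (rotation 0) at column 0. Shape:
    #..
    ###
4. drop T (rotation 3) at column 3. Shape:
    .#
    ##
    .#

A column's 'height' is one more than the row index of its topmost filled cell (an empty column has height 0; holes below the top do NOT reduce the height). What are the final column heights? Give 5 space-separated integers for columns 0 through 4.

Drop 1: I rot3 at col 1 lands with bottom-row=0; cleared 0 line(s) (total 0); column heights now [0 4 0 0 0], max=4
Drop 2: J rot2 at col 1 lands with bottom-row=3; cleared 0 line(s) (total 0); column heights now [0 5 5 5 0], max=5
Drop 3: J rot0 at col 0 lands with bottom-row=5; cleared 0 line(s) (total 0); column heights now [7 6 6 5 0], max=7
Drop 4: T rot3 at col 3 lands with bottom-row=4; cleared 1 line(s) (total 1); column heights now [6 5 5 5 6], max=6

Answer: 6 5 5 5 6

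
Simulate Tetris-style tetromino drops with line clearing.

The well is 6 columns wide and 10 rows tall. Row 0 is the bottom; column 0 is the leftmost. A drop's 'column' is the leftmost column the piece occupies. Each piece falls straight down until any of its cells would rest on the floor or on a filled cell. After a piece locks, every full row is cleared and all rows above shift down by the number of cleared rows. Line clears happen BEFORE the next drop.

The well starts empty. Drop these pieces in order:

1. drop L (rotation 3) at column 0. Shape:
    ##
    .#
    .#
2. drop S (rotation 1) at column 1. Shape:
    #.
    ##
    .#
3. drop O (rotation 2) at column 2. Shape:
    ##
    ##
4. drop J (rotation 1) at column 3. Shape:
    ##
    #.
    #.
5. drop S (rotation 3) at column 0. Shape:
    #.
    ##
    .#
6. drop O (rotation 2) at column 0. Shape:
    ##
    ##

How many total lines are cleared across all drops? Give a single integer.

Drop 1: L rot3 at col 0 lands with bottom-row=0; cleared 0 line(s) (total 0); column heights now [3 3 0 0 0 0], max=3
Drop 2: S rot1 at col 1 lands with bottom-row=2; cleared 0 line(s) (total 0); column heights now [3 5 4 0 0 0], max=5
Drop 3: O rot2 at col 2 lands with bottom-row=4; cleared 0 line(s) (total 0); column heights now [3 5 6 6 0 0], max=6
Drop 4: J rot1 at col 3 lands with bottom-row=6; cleared 0 line(s) (total 0); column heights now [3 5 6 9 9 0], max=9
Drop 5: S rot3 at col 0 lands with bottom-row=5; cleared 0 line(s) (total 0); column heights now [8 7 6 9 9 0], max=9
Drop 6: O rot2 at col 0 lands with bottom-row=8; cleared 0 line(s) (total 0); column heights now [10 10 6 9 9 0], max=10

Answer: 0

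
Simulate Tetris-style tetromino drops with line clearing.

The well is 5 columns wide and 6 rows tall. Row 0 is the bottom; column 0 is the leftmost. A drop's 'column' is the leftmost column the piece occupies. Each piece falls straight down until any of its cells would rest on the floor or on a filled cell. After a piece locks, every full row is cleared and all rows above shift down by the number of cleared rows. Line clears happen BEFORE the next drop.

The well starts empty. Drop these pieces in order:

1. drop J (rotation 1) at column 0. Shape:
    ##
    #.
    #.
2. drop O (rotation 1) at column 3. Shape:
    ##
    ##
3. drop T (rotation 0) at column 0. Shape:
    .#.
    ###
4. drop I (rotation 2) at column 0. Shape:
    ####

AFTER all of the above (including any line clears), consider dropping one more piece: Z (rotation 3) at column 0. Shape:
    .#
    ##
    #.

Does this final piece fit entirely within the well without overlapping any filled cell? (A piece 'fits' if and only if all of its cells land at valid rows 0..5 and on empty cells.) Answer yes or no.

Answer: no

Derivation:
Drop 1: J rot1 at col 0 lands with bottom-row=0; cleared 0 line(s) (total 0); column heights now [3 3 0 0 0], max=3
Drop 2: O rot1 at col 3 lands with bottom-row=0; cleared 0 line(s) (total 0); column heights now [3 3 0 2 2], max=3
Drop 3: T rot0 at col 0 lands with bottom-row=3; cleared 0 line(s) (total 0); column heights now [4 5 4 2 2], max=5
Drop 4: I rot2 at col 0 lands with bottom-row=5; cleared 0 line(s) (total 0); column heights now [6 6 6 6 2], max=6
Test piece Z rot3 at col 0 (width 2): heights before test = [6 6 6 6 2]; fits = False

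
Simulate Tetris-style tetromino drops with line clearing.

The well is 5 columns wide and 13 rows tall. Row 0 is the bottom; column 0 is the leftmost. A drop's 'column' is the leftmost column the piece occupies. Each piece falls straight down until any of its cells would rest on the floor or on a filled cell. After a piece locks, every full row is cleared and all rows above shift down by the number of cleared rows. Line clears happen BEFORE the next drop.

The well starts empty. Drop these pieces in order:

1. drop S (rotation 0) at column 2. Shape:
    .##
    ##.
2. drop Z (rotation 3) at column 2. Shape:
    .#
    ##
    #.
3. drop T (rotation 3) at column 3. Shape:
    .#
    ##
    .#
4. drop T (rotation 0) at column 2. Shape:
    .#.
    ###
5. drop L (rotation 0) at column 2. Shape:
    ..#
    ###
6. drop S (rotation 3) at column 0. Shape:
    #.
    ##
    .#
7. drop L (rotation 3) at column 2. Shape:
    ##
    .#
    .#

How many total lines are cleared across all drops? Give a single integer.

Drop 1: S rot0 at col 2 lands with bottom-row=0; cleared 0 line(s) (total 0); column heights now [0 0 1 2 2], max=2
Drop 2: Z rot3 at col 2 lands with bottom-row=1; cleared 0 line(s) (total 0); column heights now [0 0 3 4 2], max=4
Drop 3: T rot3 at col 3 lands with bottom-row=3; cleared 0 line(s) (total 0); column heights now [0 0 3 5 6], max=6
Drop 4: T rot0 at col 2 lands with bottom-row=6; cleared 0 line(s) (total 0); column heights now [0 0 7 8 7], max=8
Drop 5: L rot0 at col 2 lands with bottom-row=8; cleared 0 line(s) (total 0); column heights now [0 0 9 9 10], max=10
Drop 6: S rot3 at col 0 lands with bottom-row=0; cleared 1 line(s) (total 1); column heights now [2 1 8 8 9], max=9
Drop 7: L rot3 at col 2 lands with bottom-row=8; cleared 0 line(s) (total 1); column heights now [2 1 11 11 9], max=11

Answer: 1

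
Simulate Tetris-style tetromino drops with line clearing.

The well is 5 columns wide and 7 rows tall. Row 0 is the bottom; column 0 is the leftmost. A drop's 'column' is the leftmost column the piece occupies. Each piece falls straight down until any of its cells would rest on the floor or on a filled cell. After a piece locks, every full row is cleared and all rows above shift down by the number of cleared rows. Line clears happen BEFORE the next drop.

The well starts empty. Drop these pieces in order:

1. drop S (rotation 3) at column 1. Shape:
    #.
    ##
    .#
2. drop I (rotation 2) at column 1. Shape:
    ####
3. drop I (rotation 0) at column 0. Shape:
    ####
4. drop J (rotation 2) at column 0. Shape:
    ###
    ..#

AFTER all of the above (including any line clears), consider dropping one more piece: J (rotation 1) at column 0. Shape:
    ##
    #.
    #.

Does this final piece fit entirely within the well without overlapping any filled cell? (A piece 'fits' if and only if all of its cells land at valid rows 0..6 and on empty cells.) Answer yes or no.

Answer: no

Derivation:
Drop 1: S rot3 at col 1 lands with bottom-row=0; cleared 0 line(s) (total 0); column heights now [0 3 2 0 0], max=3
Drop 2: I rot2 at col 1 lands with bottom-row=3; cleared 0 line(s) (total 0); column heights now [0 4 4 4 4], max=4
Drop 3: I rot0 at col 0 lands with bottom-row=4; cleared 0 line(s) (total 0); column heights now [5 5 5 5 4], max=5
Drop 4: J rot2 at col 0 lands with bottom-row=5; cleared 0 line(s) (total 0); column heights now [7 7 7 5 4], max=7
Test piece J rot1 at col 0 (width 2): heights before test = [7 7 7 5 4]; fits = False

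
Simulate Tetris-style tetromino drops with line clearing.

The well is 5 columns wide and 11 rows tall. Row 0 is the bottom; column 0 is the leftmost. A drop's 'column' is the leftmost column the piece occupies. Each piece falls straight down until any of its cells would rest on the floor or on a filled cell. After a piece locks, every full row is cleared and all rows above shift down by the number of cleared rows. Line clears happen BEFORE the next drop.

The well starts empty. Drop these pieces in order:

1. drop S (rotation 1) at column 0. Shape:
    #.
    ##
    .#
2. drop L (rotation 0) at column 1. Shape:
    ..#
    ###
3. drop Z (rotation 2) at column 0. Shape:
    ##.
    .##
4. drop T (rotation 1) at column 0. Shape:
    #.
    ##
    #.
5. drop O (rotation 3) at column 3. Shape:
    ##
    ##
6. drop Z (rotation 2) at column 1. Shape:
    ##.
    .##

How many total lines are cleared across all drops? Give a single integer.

Drop 1: S rot1 at col 0 lands with bottom-row=0; cleared 0 line(s) (total 0); column heights now [3 2 0 0 0], max=3
Drop 2: L rot0 at col 1 lands with bottom-row=2; cleared 0 line(s) (total 0); column heights now [3 3 3 4 0], max=4
Drop 3: Z rot2 at col 0 lands with bottom-row=3; cleared 0 line(s) (total 0); column heights now [5 5 4 4 0], max=5
Drop 4: T rot1 at col 0 lands with bottom-row=5; cleared 0 line(s) (total 0); column heights now [8 7 4 4 0], max=8
Drop 5: O rot3 at col 3 lands with bottom-row=4; cleared 0 line(s) (total 0); column heights now [8 7 4 6 6], max=8
Drop 6: Z rot2 at col 1 lands with bottom-row=6; cleared 0 line(s) (total 0); column heights now [8 8 8 7 6], max=8

Answer: 0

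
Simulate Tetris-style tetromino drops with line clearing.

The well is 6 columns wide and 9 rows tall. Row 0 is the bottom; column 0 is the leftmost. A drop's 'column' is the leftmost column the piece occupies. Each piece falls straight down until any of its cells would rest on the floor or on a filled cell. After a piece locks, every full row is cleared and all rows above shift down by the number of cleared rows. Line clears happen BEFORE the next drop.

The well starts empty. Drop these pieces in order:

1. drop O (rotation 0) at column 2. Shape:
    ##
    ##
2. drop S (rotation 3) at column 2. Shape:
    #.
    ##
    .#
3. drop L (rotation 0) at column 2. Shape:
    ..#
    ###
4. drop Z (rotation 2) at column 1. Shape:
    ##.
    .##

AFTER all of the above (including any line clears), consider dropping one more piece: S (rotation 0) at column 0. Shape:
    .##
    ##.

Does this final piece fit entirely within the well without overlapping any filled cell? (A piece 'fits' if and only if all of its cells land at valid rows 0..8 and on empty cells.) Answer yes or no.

Answer: no

Derivation:
Drop 1: O rot0 at col 2 lands with bottom-row=0; cleared 0 line(s) (total 0); column heights now [0 0 2 2 0 0], max=2
Drop 2: S rot3 at col 2 lands with bottom-row=2; cleared 0 line(s) (total 0); column heights now [0 0 5 4 0 0], max=5
Drop 3: L rot0 at col 2 lands with bottom-row=5; cleared 0 line(s) (total 0); column heights now [0 0 6 6 7 0], max=7
Drop 4: Z rot2 at col 1 lands with bottom-row=6; cleared 0 line(s) (total 0); column heights now [0 8 8 7 7 0], max=8
Test piece S rot0 at col 0 (width 3): heights before test = [0 8 8 7 7 0]; fits = False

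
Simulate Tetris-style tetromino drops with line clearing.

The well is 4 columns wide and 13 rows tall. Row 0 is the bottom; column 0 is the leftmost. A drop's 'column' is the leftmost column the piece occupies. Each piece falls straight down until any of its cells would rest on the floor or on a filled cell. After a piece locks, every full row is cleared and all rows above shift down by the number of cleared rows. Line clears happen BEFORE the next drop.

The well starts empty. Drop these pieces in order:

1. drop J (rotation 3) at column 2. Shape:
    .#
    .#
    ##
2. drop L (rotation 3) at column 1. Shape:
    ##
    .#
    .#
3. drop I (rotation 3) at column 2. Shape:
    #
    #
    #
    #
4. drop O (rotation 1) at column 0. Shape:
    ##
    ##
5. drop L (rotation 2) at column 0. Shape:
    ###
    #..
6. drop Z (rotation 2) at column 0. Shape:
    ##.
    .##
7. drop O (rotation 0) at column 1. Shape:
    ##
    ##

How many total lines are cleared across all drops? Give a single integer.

Answer: 0

Derivation:
Drop 1: J rot3 at col 2 lands with bottom-row=0; cleared 0 line(s) (total 0); column heights now [0 0 1 3], max=3
Drop 2: L rot3 at col 1 lands with bottom-row=1; cleared 0 line(s) (total 0); column heights now [0 4 4 3], max=4
Drop 3: I rot3 at col 2 lands with bottom-row=4; cleared 0 line(s) (total 0); column heights now [0 4 8 3], max=8
Drop 4: O rot1 at col 0 lands with bottom-row=4; cleared 0 line(s) (total 0); column heights now [6 6 8 3], max=8
Drop 5: L rot2 at col 0 lands with bottom-row=7; cleared 0 line(s) (total 0); column heights now [9 9 9 3], max=9
Drop 6: Z rot2 at col 0 lands with bottom-row=9; cleared 0 line(s) (total 0); column heights now [11 11 10 3], max=11
Drop 7: O rot0 at col 1 lands with bottom-row=11; cleared 0 line(s) (total 0); column heights now [11 13 13 3], max=13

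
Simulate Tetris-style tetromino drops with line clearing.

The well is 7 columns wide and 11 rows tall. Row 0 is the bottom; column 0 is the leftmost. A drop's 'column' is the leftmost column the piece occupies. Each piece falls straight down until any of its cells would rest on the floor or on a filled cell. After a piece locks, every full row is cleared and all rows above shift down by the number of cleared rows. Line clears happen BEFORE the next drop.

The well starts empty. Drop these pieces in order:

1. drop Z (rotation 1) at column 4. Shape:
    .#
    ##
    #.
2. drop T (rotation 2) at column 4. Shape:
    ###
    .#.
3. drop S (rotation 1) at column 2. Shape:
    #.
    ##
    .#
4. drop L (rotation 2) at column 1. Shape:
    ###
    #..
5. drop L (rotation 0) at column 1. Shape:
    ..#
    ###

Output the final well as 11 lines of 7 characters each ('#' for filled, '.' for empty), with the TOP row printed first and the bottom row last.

Answer: .......
.......
.......
.......
.......
...#...
.######
.###.#.
.##..#.
..####.
...##..

Derivation:
Drop 1: Z rot1 at col 4 lands with bottom-row=0; cleared 0 line(s) (total 0); column heights now [0 0 0 0 2 3 0], max=3
Drop 2: T rot2 at col 4 lands with bottom-row=3; cleared 0 line(s) (total 0); column heights now [0 0 0 0 5 5 5], max=5
Drop 3: S rot1 at col 2 lands with bottom-row=0; cleared 0 line(s) (total 0); column heights now [0 0 3 2 5 5 5], max=5
Drop 4: L rot2 at col 1 lands with bottom-row=2; cleared 0 line(s) (total 0); column heights now [0 4 4 4 5 5 5], max=5
Drop 5: L rot0 at col 1 lands with bottom-row=4; cleared 0 line(s) (total 0); column heights now [0 5 5 6 5 5 5], max=6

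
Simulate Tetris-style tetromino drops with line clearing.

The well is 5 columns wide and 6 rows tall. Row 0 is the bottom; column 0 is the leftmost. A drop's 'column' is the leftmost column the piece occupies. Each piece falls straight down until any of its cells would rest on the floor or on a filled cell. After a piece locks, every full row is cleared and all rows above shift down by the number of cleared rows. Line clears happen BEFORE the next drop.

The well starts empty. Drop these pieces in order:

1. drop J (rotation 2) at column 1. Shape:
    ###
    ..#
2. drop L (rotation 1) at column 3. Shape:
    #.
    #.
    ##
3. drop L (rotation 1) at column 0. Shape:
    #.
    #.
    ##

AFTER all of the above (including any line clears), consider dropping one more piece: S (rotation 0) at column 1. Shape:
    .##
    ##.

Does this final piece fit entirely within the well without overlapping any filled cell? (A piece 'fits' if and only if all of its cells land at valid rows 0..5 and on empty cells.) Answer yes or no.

Drop 1: J rot2 at col 1 lands with bottom-row=0; cleared 0 line(s) (total 0); column heights now [0 2 2 2 0], max=2
Drop 2: L rot1 at col 3 lands with bottom-row=2; cleared 0 line(s) (total 0); column heights now [0 2 2 5 3], max=5
Drop 3: L rot1 at col 0 lands with bottom-row=2; cleared 0 line(s) (total 0); column heights now [5 3 2 5 3], max=5
Test piece S rot0 at col 1 (width 3): heights before test = [5 3 2 5 3]; fits = True

Answer: yes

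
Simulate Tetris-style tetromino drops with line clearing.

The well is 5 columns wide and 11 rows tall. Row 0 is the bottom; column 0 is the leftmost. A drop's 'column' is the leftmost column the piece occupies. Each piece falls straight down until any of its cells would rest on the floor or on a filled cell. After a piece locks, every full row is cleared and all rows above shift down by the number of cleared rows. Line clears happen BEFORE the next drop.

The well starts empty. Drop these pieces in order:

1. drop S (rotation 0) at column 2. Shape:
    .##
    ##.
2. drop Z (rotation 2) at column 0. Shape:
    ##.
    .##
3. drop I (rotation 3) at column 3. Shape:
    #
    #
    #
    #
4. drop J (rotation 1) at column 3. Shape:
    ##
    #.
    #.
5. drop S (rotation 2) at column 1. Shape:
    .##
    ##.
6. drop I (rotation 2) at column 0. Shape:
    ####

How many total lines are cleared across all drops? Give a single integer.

Drop 1: S rot0 at col 2 lands with bottom-row=0; cleared 0 line(s) (total 0); column heights now [0 0 1 2 2], max=2
Drop 2: Z rot2 at col 0 lands with bottom-row=1; cleared 0 line(s) (total 0); column heights now [3 3 2 2 2], max=3
Drop 3: I rot3 at col 3 lands with bottom-row=2; cleared 0 line(s) (total 0); column heights now [3 3 2 6 2], max=6
Drop 4: J rot1 at col 3 lands with bottom-row=6; cleared 0 line(s) (total 0); column heights now [3 3 2 9 9], max=9
Drop 5: S rot2 at col 1 lands with bottom-row=8; cleared 0 line(s) (total 0); column heights now [3 9 10 10 9], max=10
Drop 6: I rot2 at col 0 lands with bottom-row=10; cleared 0 line(s) (total 0); column heights now [11 11 11 11 9], max=11

Answer: 0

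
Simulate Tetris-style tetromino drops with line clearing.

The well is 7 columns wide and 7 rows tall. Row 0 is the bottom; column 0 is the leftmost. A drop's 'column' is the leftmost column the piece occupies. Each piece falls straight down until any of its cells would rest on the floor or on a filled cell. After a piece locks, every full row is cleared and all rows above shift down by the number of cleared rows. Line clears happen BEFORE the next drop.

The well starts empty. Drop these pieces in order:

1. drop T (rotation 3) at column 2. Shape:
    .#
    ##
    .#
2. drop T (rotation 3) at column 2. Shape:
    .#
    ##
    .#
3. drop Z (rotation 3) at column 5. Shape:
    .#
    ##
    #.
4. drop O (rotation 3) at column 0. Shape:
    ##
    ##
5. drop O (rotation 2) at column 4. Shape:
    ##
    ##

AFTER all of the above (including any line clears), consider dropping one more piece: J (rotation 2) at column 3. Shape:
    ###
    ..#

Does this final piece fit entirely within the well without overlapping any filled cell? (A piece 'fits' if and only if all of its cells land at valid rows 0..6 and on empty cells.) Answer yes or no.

Answer: yes

Derivation:
Drop 1: T rot3 at col 2 lands with bottom-row=0; cleared 0 line(s) (total 0); column heights now [0 0 2 3 0 0 0], max=3
Drop 2: T rot3 at col 2 lands with bottom-row=3; cleared 0 line(s) (total 0); column heights now [0 0 5 6 0 0 0], max=6
Drop 3: Z rot3 at col 5 lands with bottom-row=0; cleared 0 line(s) (total 0); column heights now [0 0 5 6 0 2 3], max=6
Drop 4: O rot3 at col 0 lands with bottom-row=0; cleared 0 line(s) (total 0); column heights now [2 2 5 6 0 2 3], max=6
Drop 5: O rot2 at col 4 lands with bottom-row=2; cleared 0 line(s) (total 0); column heights now [2 2 5 6 4 4 3], max=6
Test piece J rot2 at col 3 (width 3): heights before test = [2 2 5 6 4 4 3]; fits = True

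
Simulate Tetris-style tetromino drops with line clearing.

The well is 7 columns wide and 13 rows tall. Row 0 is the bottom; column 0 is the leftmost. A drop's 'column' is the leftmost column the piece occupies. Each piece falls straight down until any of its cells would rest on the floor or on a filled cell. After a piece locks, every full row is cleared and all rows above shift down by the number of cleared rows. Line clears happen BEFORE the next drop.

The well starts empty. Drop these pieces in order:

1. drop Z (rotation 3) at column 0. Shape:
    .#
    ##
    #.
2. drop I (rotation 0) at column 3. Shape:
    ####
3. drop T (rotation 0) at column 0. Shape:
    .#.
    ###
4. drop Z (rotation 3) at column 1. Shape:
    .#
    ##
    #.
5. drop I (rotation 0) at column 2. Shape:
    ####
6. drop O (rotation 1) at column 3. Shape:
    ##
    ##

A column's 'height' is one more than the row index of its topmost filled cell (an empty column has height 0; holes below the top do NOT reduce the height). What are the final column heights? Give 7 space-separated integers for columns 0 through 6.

Answer: 4 7 9 11 11 9 1

Derivation:
Drop 1: Z rot3 at col 0 lands with bottom-row=0; cleared 0 line(s) (total 0); column heights now [2 3 0 0 0 0 0], max=3
Drop 2: I rot0 at col 3 lands with bottom-row=0; cleared 0 line(s) (total 0); column heights now [2 3 0 1 1 1 1], max=3
Drop 3: T rot0 at col 0 lands with bottom-row=3; cleared 0 line(s) (total 0); column heights now [4 5 4 1 1 1 1], max=5
Drop 4: Z rot3 at col 1 lands with bottom-row=5; cleared 0 line(s) (total 0); column heights now [4 7 8 1 1 1 1], max=8
Drop 5: I rot0 at col 2 lands with bottom-row=8; cleared 0 line(s) (total 0); column heights now [4 7 9 9 9 9 1], max=9
Drop 6: O rot1 at col 3 lands with bottom-row=9; cleared 0 line(s) (total 0); column heights now [4 7 9 11 11 9 1], max=11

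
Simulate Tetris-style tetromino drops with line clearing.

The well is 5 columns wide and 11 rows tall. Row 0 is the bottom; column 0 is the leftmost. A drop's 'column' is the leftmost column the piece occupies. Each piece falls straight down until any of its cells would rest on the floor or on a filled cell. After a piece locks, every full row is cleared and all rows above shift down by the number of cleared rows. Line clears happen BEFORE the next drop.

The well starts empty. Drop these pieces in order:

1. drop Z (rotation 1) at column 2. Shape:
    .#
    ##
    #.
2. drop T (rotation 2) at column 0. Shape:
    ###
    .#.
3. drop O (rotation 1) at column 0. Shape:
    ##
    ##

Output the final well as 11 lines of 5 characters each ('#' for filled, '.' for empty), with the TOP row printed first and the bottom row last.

Answer: .....
.....
.....
.....
.....
.....
##...
##...
####.
.###.
..#..

Derivation:
Drop 1: Z rot1 at col 2 lands with bottom-row=0; cleared 0 line(s) (total 0); column heights now [0 0 2 3 0], max=3
Drop 2: T rot2 at col 0 lands with bottom-row=1; cleared 0 line(s) (total 0); column heights now [3 3 3 3 0], max=3
Drop 3: O rot1 at col 0 lands with bottom-row=3; cleared 0 line(s) (total 0); column heights now [5 5 3 3 0], max=5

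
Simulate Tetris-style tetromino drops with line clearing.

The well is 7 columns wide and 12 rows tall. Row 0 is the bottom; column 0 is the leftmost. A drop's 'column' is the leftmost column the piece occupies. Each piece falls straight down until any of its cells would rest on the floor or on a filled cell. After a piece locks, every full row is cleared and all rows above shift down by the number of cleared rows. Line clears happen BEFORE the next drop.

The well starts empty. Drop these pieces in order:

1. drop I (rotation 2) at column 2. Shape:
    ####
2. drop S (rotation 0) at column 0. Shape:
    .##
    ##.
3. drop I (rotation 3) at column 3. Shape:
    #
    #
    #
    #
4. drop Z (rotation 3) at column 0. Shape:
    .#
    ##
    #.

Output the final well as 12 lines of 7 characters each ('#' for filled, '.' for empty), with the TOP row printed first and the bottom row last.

Answer: .......
.......
.......
.......
.......
.......
.......
...#...
.#.#...
##.#...
####...
######.

Derivation:
Drop 1: I rot2 at col 2 lands with bottom-row=0; cleared 0 line(s) (total 0); column heights now [0 0 1 1 1 1 0], max=1
Drop 2: S rot0 at col 0 lands with bottom-row=0; cleared 0 line(s) (total 0); column heights now [1 2 2 1 1 1 0], max=2
Drop 3: I rot3 at col 3 lands with bottom-row=1; cleared 0 line(s) (total 0); column heights now [1 2 2 5 1 1 0], max=5
Drop 4: Z rot3 at col 0 lands with bottom-row=1; cleared 0 line(s) (total 0); column heights now [3 4 2 5 1 1 0], max=5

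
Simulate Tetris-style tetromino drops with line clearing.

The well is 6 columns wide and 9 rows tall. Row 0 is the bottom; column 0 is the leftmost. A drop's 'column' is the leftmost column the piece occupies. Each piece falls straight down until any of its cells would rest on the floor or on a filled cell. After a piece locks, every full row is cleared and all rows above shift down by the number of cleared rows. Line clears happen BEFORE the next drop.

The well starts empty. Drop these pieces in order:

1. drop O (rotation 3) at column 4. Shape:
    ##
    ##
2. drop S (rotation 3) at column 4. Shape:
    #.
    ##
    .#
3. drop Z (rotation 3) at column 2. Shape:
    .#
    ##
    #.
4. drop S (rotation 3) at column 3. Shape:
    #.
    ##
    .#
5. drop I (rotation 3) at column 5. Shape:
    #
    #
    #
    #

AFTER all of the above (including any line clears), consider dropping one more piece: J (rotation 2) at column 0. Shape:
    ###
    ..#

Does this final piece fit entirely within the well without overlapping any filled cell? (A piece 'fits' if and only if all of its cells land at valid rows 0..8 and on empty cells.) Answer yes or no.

Drop 1: O rot3 at col 4 lands with bottom-row=0; cleared 0 line(s) (total 0); column heights now [0 0 0 0 2 2], max=2
Drop 2: S rot3 at col 4 lands with bottom-row=2; cleared 0 line(s) (total 0); column heights now [0 0 0 0 5 4], max=5
Drop 3: Z rot3 at col 2 lands with bottom-row=0; cleared 0 line(s) (total 0); column heights now [0 0 2 3 5 4], max=5
Drop 4: S rot3 at col 3 lands with bottom-row=5; cleared 0 line(s) (total 0); column heights now [0 0 2 8 7 4], max=8
Drop 5: I rot3 at col 5 lands with bottom-row=4; cleared 0 line(s) (total 0); column heights now [0 0 2 8 7 8], max=8
Test piece J rot2 at col 0 (width 3): heights before test = [0 0 2 8 7 8]; fits = True

Answer: yes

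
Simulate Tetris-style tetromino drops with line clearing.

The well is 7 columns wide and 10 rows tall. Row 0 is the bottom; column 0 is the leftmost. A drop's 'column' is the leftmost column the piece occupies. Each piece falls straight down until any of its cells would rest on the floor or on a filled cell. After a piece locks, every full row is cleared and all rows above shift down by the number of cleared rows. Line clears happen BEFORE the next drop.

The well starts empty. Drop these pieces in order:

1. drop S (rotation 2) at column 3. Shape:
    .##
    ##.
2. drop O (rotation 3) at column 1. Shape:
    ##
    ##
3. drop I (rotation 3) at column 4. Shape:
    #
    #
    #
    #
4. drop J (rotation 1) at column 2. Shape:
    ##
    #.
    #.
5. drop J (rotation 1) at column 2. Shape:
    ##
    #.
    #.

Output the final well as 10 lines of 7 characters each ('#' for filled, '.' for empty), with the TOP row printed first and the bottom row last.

Drop 1: S rot2 at col 3 lands with bottom-row=0; cleared 0 line(s) (total 0); column heights now [0 0 0 1 2 2 0], max=2
Drop 2: O rot3 at col 1 lands with bottom-row=0; cleared 0 line(s) (total 0); column heights now [0 2 2 1 2 2 0], max=2
Drop 3: I rot3 at col 4 lands with bottom-row=2; cleared 0 line(s) (total 0); column heights now [0 2 2 1 6 2 0], max=6
Drop 4: J rot1 at col 2 lands with bottom-row=2; cleared 0 line(s) (total 0); column heights now [0 2 5 5 6 2 0], max=6
Drop 5: J rot1 at col 2 lands with bottom-row=5; cleared 0 line(s) (total 0); column heights now [0 2 8 8 6 2 0], max=8

Answer: .......
.......
..##...
..#....
..#.#..
..###..
..#.#..
..#.#..
.##.##.
.####..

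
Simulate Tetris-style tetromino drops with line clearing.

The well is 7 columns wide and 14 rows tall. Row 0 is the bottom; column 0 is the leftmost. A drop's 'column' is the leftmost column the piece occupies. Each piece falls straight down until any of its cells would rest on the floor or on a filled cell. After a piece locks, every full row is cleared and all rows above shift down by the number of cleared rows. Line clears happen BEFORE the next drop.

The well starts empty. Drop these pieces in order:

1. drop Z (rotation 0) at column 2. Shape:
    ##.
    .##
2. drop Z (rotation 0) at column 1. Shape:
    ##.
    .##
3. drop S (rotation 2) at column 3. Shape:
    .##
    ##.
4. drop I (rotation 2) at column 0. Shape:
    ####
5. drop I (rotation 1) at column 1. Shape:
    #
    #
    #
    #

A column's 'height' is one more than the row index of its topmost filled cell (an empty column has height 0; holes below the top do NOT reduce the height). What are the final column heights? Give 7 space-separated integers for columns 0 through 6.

Drop 1: Z rot0 at col 2 lands with bottom-row=0; cleared 0 line(s) (total 0); column heights now [0 0 2 2 1 0 0], max=2
Drop 2: Z rot0 at col 1 lands with bottom-row=2; cleared 0 line(s) (total 0); column heights now [0 4 4 3 1 0 0], max=4
Drop 3: S rot2 at col 3 lands with bottom-row=3; cleared 0 line(s) (total 0); column heights now [0 4 4 4 5 5 0], max=5
Drop 4: I rot2 at col 0 lands with bottom-row=4; cleared 0 line(s) (total 0); column heights now [5 5 5 5 5 5 0], max=5
Drop 5: I rot1 at col 1 lands with bottom-row=5; cleared 0 line(s) (total 0); column heights now [5 9 5 5 5 5 0], max=9

Answer: 5 9 5 5 5 5 0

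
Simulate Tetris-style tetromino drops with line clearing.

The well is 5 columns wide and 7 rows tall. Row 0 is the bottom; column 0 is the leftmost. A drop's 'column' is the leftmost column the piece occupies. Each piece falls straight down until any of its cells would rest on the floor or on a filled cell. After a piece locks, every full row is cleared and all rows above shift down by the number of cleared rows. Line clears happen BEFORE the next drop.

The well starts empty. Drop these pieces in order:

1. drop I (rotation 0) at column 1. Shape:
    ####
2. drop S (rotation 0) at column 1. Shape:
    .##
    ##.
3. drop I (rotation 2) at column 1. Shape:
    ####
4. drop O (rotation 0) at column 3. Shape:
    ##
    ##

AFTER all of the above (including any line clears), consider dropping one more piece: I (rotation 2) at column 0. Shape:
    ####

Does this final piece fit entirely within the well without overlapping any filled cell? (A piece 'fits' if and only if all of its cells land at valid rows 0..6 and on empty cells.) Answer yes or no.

Answer: yes

Derivation:
Drop 1: I rot0 at col 1 lands with bottom-row=0; cleared 0 line(s) (total 0); column heights now [0 1 1 1 1], max=1
Drop 2: S rot0 at col 1 lands with bottom-row=1; cleared 0 line(s) (total 0); column heights now [0 2 3 3 1], max=3
Drop 3: I rot2 at col 1 lands with bottom-row=3; cleared 0 line(s) (total 0); column heights now [0 4 4 4 4], max=4
Drop 4: O rot0 at col 3 lands with bottom-row=4; cleared 0 line(s) (total 0); column heights now [0 4 4 6 6], max=6
Test piece I rot2 at col 0 (width 4): heights before test = [0 4 4 6 6]; fits = True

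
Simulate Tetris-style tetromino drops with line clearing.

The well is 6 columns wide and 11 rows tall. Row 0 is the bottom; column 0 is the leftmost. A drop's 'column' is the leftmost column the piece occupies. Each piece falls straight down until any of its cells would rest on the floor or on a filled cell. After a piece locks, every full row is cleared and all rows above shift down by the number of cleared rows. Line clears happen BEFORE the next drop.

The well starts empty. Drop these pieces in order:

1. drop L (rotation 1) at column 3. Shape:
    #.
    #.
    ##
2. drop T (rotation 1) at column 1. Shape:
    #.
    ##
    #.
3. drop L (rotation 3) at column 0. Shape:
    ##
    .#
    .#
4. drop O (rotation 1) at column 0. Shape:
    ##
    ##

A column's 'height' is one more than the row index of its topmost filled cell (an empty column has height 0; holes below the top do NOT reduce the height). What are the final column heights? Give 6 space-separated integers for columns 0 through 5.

Answer: 8 8 2 3 1 0

Derivation:
Drop 1: L rot1 at col 3 lands with bottom-row=0; cleared 0 line(s) (total 0); column heights now [0 0 0 3 1 0], max=3
Drop 2: T rot1 at col 1 lands with bottom-row=0; cleared 0 line(s) (total 0); column heights now [0 3 2 3 1 0], max=3
Drop 3: L rot3 at col 0 lands with bottom-row=3; cleared 0 line(s) (total 0); column heights now [6 6 2 3 1 0], max=6
Drop 4: O rot1 at col 0 lands with bottom-row=6; cleared 0 line(s) (total 0); column heights now [8 8 2 3 1 0], max=8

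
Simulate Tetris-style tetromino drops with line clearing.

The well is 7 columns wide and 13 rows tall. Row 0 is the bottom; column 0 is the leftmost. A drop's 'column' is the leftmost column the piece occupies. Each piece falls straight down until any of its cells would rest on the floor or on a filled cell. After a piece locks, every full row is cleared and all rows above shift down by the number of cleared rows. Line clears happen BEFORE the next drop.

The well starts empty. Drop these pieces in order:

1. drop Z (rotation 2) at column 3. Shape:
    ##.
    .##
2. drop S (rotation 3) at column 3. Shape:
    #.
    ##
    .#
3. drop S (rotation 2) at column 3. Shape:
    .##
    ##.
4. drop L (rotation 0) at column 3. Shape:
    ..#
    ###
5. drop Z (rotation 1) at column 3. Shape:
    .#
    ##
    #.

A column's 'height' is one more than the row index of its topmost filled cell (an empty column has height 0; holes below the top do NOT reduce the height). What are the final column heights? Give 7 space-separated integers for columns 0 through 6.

Answer: 0 0 0 10 11 9 0

Derivation:
Drop 1: Z rot2 at col 3 lands with bottom-row=0; cleared 0 line(s) (total 0); column heights now [0 0 0 2 2 1 0], max=2
Drop 2: S rot3 at col 3 lands with bottom-row=2; cleared 0 line(s) (total 0); column heights now [0 0 0 5 4 1 0], max=5
Drop 3: S rot2 at col 3 lands with bottom-row=5; cleared 0 line(s) (total 0); column heights now [0 0 0 6 7 7 0], max=7
Drop 4: L rot0 at col 3 lands with bottom-row=7; cleared 0 line(s) (total 0); column heights now [0 0 0 8 8 9 0], max=9
Drop 5: Z rot1 at col 3 lands with bottom-row=8; cleared 0 line(s) (total 0); column heights now [0 0 0 10 11 9 0], max=11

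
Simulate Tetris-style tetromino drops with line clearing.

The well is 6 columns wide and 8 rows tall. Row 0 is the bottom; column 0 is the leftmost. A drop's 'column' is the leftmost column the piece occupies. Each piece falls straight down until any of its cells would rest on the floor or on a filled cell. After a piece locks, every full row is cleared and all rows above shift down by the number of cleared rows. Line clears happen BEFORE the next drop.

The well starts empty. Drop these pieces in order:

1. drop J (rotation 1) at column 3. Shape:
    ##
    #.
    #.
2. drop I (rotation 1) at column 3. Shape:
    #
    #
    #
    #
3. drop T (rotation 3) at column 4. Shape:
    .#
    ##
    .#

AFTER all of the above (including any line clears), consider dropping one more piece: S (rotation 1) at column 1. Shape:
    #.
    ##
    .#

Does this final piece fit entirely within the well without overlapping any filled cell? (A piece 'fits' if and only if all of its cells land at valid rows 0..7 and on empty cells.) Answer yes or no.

Answer: yes

Derivation:
Drop 1: J rot1 at col 3 lands with bottom-row=0; cleared 0 line(s) (total 0); column heights now [0 0 0 3 3 0], max=3
Drop 2: I rot1 at col 3 lands with bottom-row=3; cleared 0 line(s) (total 0); column heights now [0 0 0 7 3 0], max=7
Drop 3: T rot3 at col 4 lands with bottom-row=2; cleared 0 line(s) (total 0); column heights now [0 0 0 7 4 5], max=7
Test piece S rot1 at col 1 (width 2): heights before test = [0 0 0 7 4 5]; fits = True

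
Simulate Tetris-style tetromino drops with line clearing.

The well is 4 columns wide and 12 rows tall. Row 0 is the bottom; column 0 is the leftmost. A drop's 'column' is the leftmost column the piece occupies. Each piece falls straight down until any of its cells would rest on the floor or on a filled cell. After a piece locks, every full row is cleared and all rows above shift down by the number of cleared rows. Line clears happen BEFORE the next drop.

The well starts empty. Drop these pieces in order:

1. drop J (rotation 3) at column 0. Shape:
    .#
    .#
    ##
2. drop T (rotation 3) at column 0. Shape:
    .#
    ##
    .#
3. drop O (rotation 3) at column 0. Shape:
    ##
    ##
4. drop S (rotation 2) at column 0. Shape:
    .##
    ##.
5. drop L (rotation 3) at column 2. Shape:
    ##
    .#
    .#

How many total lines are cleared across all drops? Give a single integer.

Answer: 0

Derivation:
Drop 1: J rot3 at col 0 lands with bottom-row=0; cleared 0 line(s) (total 0); column heights now [1 3 0 0], max=3
Drop 2: T rot3 at col 0 lands with bottom-row=3; cleared 0 line(s) (total 0); column heights now [5 6 0 0], max=6
Drop 3: O rot3 at col 0 lands with bottom-row=6; cleared 0 line(s) (total 0); column heights now [8 8 0 0], max=8
Drop 4: S rot2 at col 0 lands with bottom-row=8; cleared 0 line(s) (total 0); column heights now [9 10 10 0], max=10
Drop 5: L rot3 at col 2 lands with bottom-row=8; cleared 0 line(s) (total 0); column heights now [9 10 11 11], max=11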